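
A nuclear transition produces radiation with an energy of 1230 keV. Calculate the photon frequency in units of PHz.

(h = 6.62607015 × 10^-34 J·s, 1 eV = 1.602176634 × 10^-19 J.)
In SI units: E = 1230 keV = 1.9707 × 10^-13 J.
Since f = E/h for a photon, f = 2.974 × 10^20 Hz.
Converting to PHz: f = 297400 PHz ≈ 2.97 × 10^5 PHz.

2.97 × 10^5 PHz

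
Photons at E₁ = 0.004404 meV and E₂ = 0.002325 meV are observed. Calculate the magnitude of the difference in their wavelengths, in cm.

25.2 cm

Using λ = hc/E: λ₁ = 0.28153 m, λ₂ = 0.53327 m.
|Δλ| = |0.28153 − 0.53327| = 0.252 m = 25.2 cm.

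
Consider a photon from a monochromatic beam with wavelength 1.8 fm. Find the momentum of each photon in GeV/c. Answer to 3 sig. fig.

Use h = 6.62607015·10^-34 J·s, c = 2.99792458·10^8 m/s, 1 eV = 1.602176634·10^-19 J.
Convert to SI: λ = 1.8 fm = 1.8·10^-15 m.
Since p = h/λ for a photon, p = 3.681·10^-19 kg·m/s.
Converting to GeV/c: p = 0.6888 GeV/c ≈ 0.689 GeV/c.

0.689 GeV/c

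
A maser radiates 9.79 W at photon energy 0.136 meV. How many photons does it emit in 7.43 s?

Total energy: E_total = P·t = 9.79 × 7.43 = 72.74 J.
Per-photon energy: E = 2.179 × 10^-23 J.
N = E_total / E_photon = 3.34 × 10^24.

3.34 × 10^24 photons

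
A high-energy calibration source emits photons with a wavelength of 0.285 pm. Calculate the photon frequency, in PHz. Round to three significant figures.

In SI units: λ = 0.285 pm = 2.85e-13 m.
The photon relation is f = c/λ, giving f = 1.052e21 Hz.
Converting to PHz: f = 1.052e6 PHz ≈ 1.05e6 PHz.

1.05e6 PHz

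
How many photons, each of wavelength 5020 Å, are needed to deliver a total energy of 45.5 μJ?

Per-photon energy: E = 3.957 × 10^-19 J (from wavelength = 5020 Å).
N = E_total / E_photon = 4.55 × 10^-5 J / 3.957 × 10^-19 J = 1.15 × 10^14.

1.15 × 10^14 photons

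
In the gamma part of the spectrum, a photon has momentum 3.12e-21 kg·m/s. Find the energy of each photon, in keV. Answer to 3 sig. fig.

Apply E = pc: E = 9.354e-13 J.
Converting to keV: E = 5838 keV ≈ 5840 keV.

5840 keV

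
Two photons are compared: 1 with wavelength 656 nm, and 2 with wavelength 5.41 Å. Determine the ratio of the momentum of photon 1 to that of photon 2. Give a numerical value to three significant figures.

8.25e-4

p_1 = 1.010e-27 kg·m/s (from wavelength = 656 nm, via p = h/λ).
p_2 = 1.225e-24 kg·m/s (from wavelength = 5.41 Å, via p = h/λ).
Ratio = 1.010e-27 / 1.225e-24 = 8.25e-4.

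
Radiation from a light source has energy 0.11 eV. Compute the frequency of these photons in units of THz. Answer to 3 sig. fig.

First convert: E = 0.11 eV = 1.7624·10^-20 J.
Apply f = E/h: f = 2.660·10^13 Hz.
Converting to THz: f = 26.60 THz ≈ 26.6 THz.

26.6 THz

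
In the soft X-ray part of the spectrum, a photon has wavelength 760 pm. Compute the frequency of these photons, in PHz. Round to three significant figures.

394 PHz

(c = 2.99792458e8 m/s.)
Convert to SI: λ = 760 pm = 7.6e-10 m.
The photon relation is f = c/λ, giving f = 3.945e17 Hz.
Converting to PHz: f = 394.5 PHz ≈ 394 PHz.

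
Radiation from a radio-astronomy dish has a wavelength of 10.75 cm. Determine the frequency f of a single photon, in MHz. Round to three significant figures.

2790 MHz

Take c = 2.99792458 × 10^8 m/s.
In SI units: λ = 10.75 cm = 0.1075 m.
The photon relation is f = c/λ, giving f = 2.789 × 10^9 Hz.
Converting to MHz: f = 2789 MHz ≈ 2790 MHz.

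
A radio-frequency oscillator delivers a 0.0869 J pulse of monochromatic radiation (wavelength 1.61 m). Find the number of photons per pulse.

Per-photon energy: E = 1.234 × 10^-25 J (from wavelength = 1.61 m).
N = E_total / E_photon = 0.0869 J / 1.234 × 10^-25 J = 7.04 × 10^23.

7.04 × 10^23 photons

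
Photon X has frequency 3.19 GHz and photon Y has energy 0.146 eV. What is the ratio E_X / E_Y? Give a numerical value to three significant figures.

E_X = 2.114 × 10^-24 J (from frequency = 3.19 GHz, via E = hf).
E_Y = 2.339 × 10^-20 J (from energy = 0.146 eV, via E given directly).
Ratio = 2.114 × 10^-24 / 2.339 × 10^-20 = 9.04 × 10^-5.

9.04 × 10^-5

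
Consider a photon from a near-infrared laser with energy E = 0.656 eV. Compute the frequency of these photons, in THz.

159 THz

Take h = 6.62607015e-34 J·s, 1 eV = 1.602176634e-19 J.
First convert: E = 0.656 eV = 1.0510e-19 J.
Apply f = E/h: f = 1.586e14 Hz.
Converting to THz: f = 158.6 THz ≈ 159 THz.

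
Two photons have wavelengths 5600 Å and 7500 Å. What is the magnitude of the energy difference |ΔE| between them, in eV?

Using E = hc/λ: E₁ = 3.547 × 10^-19 J, E₂ = 2.649 × 10^-19 J.
|ΔE| = |3.547 × 10^-19 − 2.649 × 10^-19| = 8.99 × 10^-20 J = 0.561 eV.

0.561 eV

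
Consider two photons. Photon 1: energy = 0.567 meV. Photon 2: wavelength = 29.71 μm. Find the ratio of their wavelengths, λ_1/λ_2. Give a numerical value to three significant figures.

λ_1 = 0.002187 m (from energy = 0.567 meV, via λ = hc/E).
λ_2 = 2.971 × 10^-5 m (from wavelength = 29.71 μm, via λ given directly).
Ratio = 0.002187 / 2.971 × 10^-5 = 73.6.

73.6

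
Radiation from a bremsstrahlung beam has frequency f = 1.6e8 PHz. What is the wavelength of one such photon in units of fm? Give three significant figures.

1.87 fm

First convert: f = 1.6e8 PHz = 1.6e23 Hz.
For a photon λ = c/f, so λ = 1.874e-15 m.
Converting to fm: λ = 1.874 fm ≈ 1.87 fm.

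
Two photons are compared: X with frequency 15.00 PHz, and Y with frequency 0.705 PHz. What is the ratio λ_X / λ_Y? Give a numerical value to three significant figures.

λ_X = 1.999·10^-8 m (from frequency = 15.00 PHz, via λ = c/f).
λ_Y = 4.252·10^-7 m (from frequency = 0.705 PHz, via λ = c/f).
Ratio = 1.999·10^-8 / 4.252·10^-7 = 0.0470.

0.0470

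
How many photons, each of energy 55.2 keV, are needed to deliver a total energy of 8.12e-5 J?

9.18e9 photons

Per-photon energy: E = 8.844e-15 J (from energy = 55.2 keV).
N = E_total / E_photon = 8.12e-5 J / 8.844e-15 J = 9.18e9.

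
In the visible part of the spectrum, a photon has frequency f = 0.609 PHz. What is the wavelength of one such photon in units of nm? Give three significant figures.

In SI units: f = 0.609 PHz = 6.09·10^14 Hz.
Since λ = c/f for a photon, λ = 4.923·10^-7 m.
Converting to nm: λ = 492.3 nm ≈ 492 nm.

492 nm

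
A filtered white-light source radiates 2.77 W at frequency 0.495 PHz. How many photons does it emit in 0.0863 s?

7.29·10^17 photons

Total energy: E_total = P·t = 2.77 × 0.0863 = 0.2391 J.
Per-photon energy: E = 3.280·10^-19 J.
N = E_total / E_photon = 7.29·10^17.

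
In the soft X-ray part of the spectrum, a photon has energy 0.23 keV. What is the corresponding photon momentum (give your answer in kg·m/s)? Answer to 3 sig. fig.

(c = 2.99792458e8 m/s, 1 eV = 1.602176634e-19 J.)
Convert to SI: E = 0.23 keV = 3.6850e-17 J.
Since p = E/c for a photon, p = 1.229e-25 kg·m/s.
So p ≈ 1.23e-25 kg·m/s.

1.23e-25 kg·m/s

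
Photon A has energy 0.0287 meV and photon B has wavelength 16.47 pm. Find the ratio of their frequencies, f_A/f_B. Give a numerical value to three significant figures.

f_A = 6.940 × 10^9 Hz (from energy = 0.0287 meV, via f = E/h).
f_B = 1.820 × 10^19 Hz (from wavelength = 16.47 pm, via f = c/λ).
Ratio = 6.940 × 10^9 / 1.820 × 10^19 = 3.81 × 10^-10.

3.81 × 10^-10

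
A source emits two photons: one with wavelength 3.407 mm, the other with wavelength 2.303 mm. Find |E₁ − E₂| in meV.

0.174 meV

Using E = hc/λ: E₁ = 5.8305e-23 J, E₂ = 8.6255e-23 J.
|ΔE| = |5.8305e-23 − 8.6255e-23| = 2.79e-23 J = 0.174 meV.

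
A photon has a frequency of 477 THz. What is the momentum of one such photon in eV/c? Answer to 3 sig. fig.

Take h = 6.62607015e-34 J·s, c = 2.99792458e8 m/s, 1 eV = 1.602176634e-19 J.
In SI units: f = 477 THz = 4.77e14 Hz.
For a photon p = hf/c, so p = 1.054e-27 kg·m/s.
Converting to eV/c: p = 1.973 eV/c ≈ 1.97 eV/c.

1.97 eV/c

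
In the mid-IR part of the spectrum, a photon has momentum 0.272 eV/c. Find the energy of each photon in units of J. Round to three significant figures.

First convert: p = 0.272 eV/c = 1.4536·10^-28 kg·m/s.
Apply E = pc: E = 4.358·10^-20 J.
So E ≈ 4.36·10^-20 J.

4.36·10^-20 J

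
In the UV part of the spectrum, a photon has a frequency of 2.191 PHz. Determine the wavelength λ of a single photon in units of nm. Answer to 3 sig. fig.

137 nm

In SI units: f = 2.191 PHz = 2.191e15 Hz.
The photon relation is λ = c/f, giving λ = 1.368e-7 m.
Converting to nm: λ = 136.8 nm ≈ 137 nm.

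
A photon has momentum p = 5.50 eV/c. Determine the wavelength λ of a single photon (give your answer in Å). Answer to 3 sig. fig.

2250 Å

Take h = 6.62607015 × 10^-34 J·s, c = 2.99792458 × 10^8 m/s, 1 eV = 1.602176634 × 10^-19 J.
In SI units: p = 5.50 eV/c = 2.9394 × 10^-27 kg·m/s.
The photon relation is λ = h/p, giving λ = 2.254 × 10^-7 m.
Converting to Å: λ = 2254 Å ≈ 2250 Å.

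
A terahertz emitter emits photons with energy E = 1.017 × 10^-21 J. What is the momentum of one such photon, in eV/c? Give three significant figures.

6.35 × 10^-3 eV/c

Use c = 2.99792458 × 10^8 m/s, 1 eV = 1.602176634 × 10^-19 J.
Apply p = E/c: p = 3.392 × 10^-30 kg·m/s.
Converting to eV/c: p = 0.006348 eV/c ≈ 6.35 × 10^-3 eV/c.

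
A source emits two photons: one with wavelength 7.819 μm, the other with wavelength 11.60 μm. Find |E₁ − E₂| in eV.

Using E = hc/λ: E₁ = 2.5405e-20 J, E₂ = 1.7125e-20 J.
|ΔE| = |2.5405e-20 − 1.7125e-20| = 8.28e-21 J = 0.0517 eV.

0.0517 eV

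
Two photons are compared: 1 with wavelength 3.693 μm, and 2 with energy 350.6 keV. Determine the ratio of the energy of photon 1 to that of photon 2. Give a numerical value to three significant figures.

9.58 × 10^-7

E_1 = 5.379 × 10^-20 J (from wavelength = 3.693 μm, via E = hc/λ).
E_2 = 5.617 × 10^-14 J (from energy = 350.6 keV, via E given directly).
Ratio = 5.379 × 10^-20 / 5.617 × 10^-14 = 9.58 × 10^-7.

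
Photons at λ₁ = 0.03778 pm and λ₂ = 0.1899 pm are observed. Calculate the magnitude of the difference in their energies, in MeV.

Using E = hc/λ: E₁ = 5.2579·10^-12 J, E₂ = 1.0460·10^-12 J.
|ΔE| = |5.2579·10^-12 − 1.0460·10^-12| = 4.21·10^-12 J = 26.3 MeV.

26.3 MeV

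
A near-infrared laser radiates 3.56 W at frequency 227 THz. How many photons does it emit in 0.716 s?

1.69e19 photons

Total energy: E_total = P·t = 3.56 × 0.716 = 2.549 J.
Per-photon energy: E = 1.504e-19 J.
N = E_total / E_photon = 1.69e19.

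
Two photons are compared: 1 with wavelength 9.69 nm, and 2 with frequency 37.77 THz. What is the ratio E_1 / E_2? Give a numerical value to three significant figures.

E_1 = 2.050e-17 J (from wavelength = 9.69 nm, via E = hc/λ).
E_2 = 2.503e-20 J (from frequency = 37.77 THz, via E = hf).
Ratio = 2.050e-17 / 2.503e-20 = 819.

819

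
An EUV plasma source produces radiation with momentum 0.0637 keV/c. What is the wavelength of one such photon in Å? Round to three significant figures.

195 Å

Convert to SI: p = 0.0637 keV/c = 3.4043·10^-26 kg·m/s.
Apply λ = h/p: λ = 1.946·10^-8 m.
Converting to Å: λ = 194.6 Å ≈ 195 Å.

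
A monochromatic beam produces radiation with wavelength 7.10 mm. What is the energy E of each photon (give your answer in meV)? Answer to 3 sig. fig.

0.175 meV

Convert to SI: λ = 7.10 mm = 0.00710 m.
Since E = hc/λ for a photon, E = 2.798 × 10^-23 J.
Converting to meV: E = 0.1746 meV ≈ 0.175 meV.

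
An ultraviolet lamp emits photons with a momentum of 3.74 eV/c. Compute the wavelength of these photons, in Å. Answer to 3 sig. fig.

Take h = 6.62607015 × 10^-34 J·s, c = 2.99792458 × 10^8 m/s, 1 eV = 1.602176634 × 10^-19 J.
First convert: p = 3.74 eV/c = 1.9988 × 10^-27 kg·m/s.
The photon relation is λ = h/p, giving λ = 3.315 × 10^-7 m.
Converting to Å: λ = 3315 Å ≈ 3320 Å.

3320 Å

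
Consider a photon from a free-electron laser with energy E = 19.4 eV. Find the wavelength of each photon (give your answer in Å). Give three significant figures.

639 Å

In SI units: E = 19.4 eV = 3.1082 × 10^-18 J.
Since λ = hc/E for a photon, λ = 6.391 × 10^-8 m.
Converting to Å: λ = 639.1 Å ≈ 639 Å.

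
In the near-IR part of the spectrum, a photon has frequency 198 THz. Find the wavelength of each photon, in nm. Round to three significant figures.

First convert: f = 198 THz = 1.98 × 10^14 Hz.
Since λ = c/f for a photon, λ = 1.514 × 10^-6 m.
Converting to nm: λ = 1514 nm ≈ 1510 nm.

1510 nm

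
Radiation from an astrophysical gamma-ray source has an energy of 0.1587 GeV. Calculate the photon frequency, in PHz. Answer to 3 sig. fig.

Take h = 6.62607015e-34 J·s, 1 eV = 1.602176634e-19 J.
Convert to SI: E = 0.1587 GeV = 2.5427e-11 J.
Apply f = E/h: f = 3.837e22 Hz.
Converting to PHz: f = 3.837e7 PHz ≈ 3.84e7 PHz.

3.84e7 PHz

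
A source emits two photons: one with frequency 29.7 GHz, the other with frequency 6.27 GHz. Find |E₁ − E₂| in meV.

0.0969 meV

Using E = hf: E₁ = 1.968·10^-23 J, E₂ = 4.155·10^-24 J.
|ΔE| = |1.968·10^-23 − 4.155·10^-24| = 1.55·10^-23 J = 0.0969 meV.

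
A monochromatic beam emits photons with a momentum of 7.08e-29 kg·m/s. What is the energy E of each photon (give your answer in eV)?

Since E = pc for a photon, E = 2.123e-20 J.
Converting to eV: E = 0.1325 eV ≈ 0.132 eV.

0.132 eV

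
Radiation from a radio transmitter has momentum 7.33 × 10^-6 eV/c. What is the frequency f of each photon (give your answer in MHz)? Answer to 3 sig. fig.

1770 MHz

Use h = 6.62607015 × 10^-34 J·s, c = 2.99792458 × 10^8 m/s, 1 eV = 1.602176634 × 10^-19 J.
In SI units: p = 7.33 × 10^-6 eV/c = 3.9174 × 10^-33 kg·m/s.
The photon relation is f = pc/h, giving f = 1.772 × 10^9 Hz.
Converting to MHz: f = 1772 MHz ≈ 1770 MHz.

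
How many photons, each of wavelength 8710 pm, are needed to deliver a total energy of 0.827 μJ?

Per-photon energy: E = 2.281e-17 J (from wavelength = 8710 pm).
N = E_total / E_photon = 8.27e-7 J / 2.281e-17 J = 3.63e10.

3.63e10 photons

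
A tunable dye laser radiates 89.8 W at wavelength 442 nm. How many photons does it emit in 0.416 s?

Total energy: E_total = P·t = 89.8 × 0.416 = 37.36 J.
Per-photon energy: E = 4.494e-19 J.
N = E_total / E_photon = 8.31e19.

8.31e19 photons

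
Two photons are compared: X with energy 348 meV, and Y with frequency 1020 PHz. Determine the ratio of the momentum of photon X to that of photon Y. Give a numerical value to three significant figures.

8.25 × 10^-5

p_X = 1.860 × 10^-28 kg·m/s (from energy = 348 meV, via p = E/c).
p_Y = 2.254 × 10^-24 kg·m/s (from frequency = 1020 PHz, via p = hf/c).
Ratio = 1.860 × 10^-28 / 2.254 × 10^-24 = 8.25 × 10^-5.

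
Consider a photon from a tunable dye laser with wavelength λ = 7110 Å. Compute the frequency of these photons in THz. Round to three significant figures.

422 THz

(c = 2.99792458·10^8 m/s.)
Convert to SI: λ = 7110 Å = 7.110·10^-7 m.
Since f = c/λ for a photon, f = 4.216·10^14 Hz.
Converting to THz: f = 421.6 THz ≈ 422 THz.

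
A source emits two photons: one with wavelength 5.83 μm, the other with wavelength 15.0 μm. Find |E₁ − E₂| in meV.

Using E = hc/λ: E₁ = 3.407e-20 J, E₂ = 1.324e-20 J.
|ΔE| = |3.407e-20 − 1.324e-20| = 2.08e-20 J = 130 meV.

130 meV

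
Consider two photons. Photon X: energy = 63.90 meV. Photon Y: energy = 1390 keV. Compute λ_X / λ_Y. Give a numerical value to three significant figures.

2.18e7

λ_X = 1.940e-5 m (from energy = 63.90 meV, via λ = hc/E).
λ_Y = 8.920e-13 m (from energy = 1390 keV, via λ = hc/E).
Ratio = 1.940e-5 / 8.920e-13 = 2.18e7.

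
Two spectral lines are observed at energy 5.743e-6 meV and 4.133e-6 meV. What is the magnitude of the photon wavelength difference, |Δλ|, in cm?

Using λ = hc/E: λ₁ = 215.89 m, λ₂ = 299.99 m.
|Δλ| = |215.89 − 299.99| = 84.1 m = 8410 cm.

8410 cm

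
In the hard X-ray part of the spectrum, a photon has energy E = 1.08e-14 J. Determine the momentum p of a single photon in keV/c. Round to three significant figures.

Since p = E/c for a photon, p = 3.602e-23 kg·m/s.
Converting to keV/c: p = 67.41 keV/c ≈ 67.4 keV/c.

67.4 keV/c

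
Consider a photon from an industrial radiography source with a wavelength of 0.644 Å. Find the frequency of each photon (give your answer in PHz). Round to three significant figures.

Take c = 2.99792458e8 m/s.
In SI units: λ = 0.644 Å = 6.44e-11 m.
For a photon f = c/λ, so f = 4.655e18 Hz.
Converting to PHz: f = 4655 PHz ≈ 4660 PHz.

4660 PHz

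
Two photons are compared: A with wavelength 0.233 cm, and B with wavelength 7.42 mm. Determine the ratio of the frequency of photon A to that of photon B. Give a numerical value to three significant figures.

3.18

f_A = 1.287e11 Hz (from wavelength = 0.233 cm, via f = c/λ).
f_B = 4.040e10 Hz (from wavelength = 7.42 mm, via f = c/λ).
Ratio = 1.287e11 / 4.040e10 = 3.18.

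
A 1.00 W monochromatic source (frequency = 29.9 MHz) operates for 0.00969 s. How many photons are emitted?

4.89·10^23 photons

Total energy: E_total = P·t = 1.00 × 0.00969 = 0.009690 J.
Per-photon energy: E = 1.981·10^-26 J.
N = E_total / E_photon = 4.89·10^23.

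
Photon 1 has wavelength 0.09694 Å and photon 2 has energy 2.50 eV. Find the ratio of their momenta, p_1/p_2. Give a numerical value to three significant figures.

5.12 × 10^4

p_1 = 6.835 × 10^-23 kg·m/s (from wavelength = 0.09694 Å, via p = h/λ).
p_2 = 1.336 × 10^-27 kg·m/s (from energy = 2.50 eV, via p = E/c).
Ratio = 6.835 × 10^-23 / 1.336 × 10^-27 = 5.12 × 10^4.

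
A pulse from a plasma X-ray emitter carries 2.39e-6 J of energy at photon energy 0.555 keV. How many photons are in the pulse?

2.69e10 photons

Per-photon energy: E = 8.892e-17 J (from energy = 0.555 keV).
N = E_total / E_photon = 2.39e-6 J / 8.892e-17 J = 2.69e10.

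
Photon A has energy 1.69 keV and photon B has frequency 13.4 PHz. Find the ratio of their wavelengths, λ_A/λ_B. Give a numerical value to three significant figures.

0.0328

λ_A = 7.336 × 10^-10 m (from energy = 1.69 keV, via λ = hc/E).
λ_B = 2.237 × 10^-8 m (from frequency = 13.4 PHz, via λ = c/f).
Ratio = 7.336 × 10^-10 / 2.237 × 10^-8 = 0.0328.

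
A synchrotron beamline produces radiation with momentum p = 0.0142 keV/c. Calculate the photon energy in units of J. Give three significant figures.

2.28 × 10^-18 J

Convert to SI: p = 0.0142 keV/c = 7.5889 × 10^-27 kg·m/s.
Apply E = pc: E = 2.275 × 10^-18 J.
So E ≈ 2.28 × 10^-18 J.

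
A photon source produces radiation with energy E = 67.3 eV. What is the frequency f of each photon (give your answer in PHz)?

16.3 PHz

Take h = 6.62607015e-34 J·s, 1 eV = 1.602176634e-19 J.
In SI units: E = 67.3 eV = 1.0783e-17 J.
Since f = E/h for a photon, f = 1.627e16 Hz.
Converting to PHz: f = 16.27 PHz ≈ 16.3 PHz.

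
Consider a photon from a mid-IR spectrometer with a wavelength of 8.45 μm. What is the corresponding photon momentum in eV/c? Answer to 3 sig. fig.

Use h = 6.62607015·10^-34 J·s, c = 2.99792458·10^8 m/s, 1 eV = 1.602176634·10^-19 J.
Convert to SI: λ = 8.45 μm = 8.45·10^-6 m.
Apply p = h/λ: p = 7.842·10^-29 kg·m/s.
Converting to eV/c: p = 0.1467 eV/c ≈ 0.147 eV/c.

0.147 eV/c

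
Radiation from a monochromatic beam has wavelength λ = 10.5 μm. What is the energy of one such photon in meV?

118 meV

(h = 6.62607015 × 10^-34 J·s, c = 2.99792458 × 10^8 m/s, 1 eV = 1.602176634 × 10^-19 J.)
First convert: λ = 10.5 μm = 1.05 × 10^-5 m.
The photon relation is E = hc/λ, giving E = 1.892 × 10^-20 J.
Converting to meV: E = 118.1 meV ≈ 118 meV.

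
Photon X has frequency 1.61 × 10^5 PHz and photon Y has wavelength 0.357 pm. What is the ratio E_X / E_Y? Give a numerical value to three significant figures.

0.192

E_X = 1.067 × 10^-13 J (from frequency = 1.61 × 10^5 PHz, via E = hf).
E_Y = 5.564 × 10^-13 J (from wavelength = 0.357 pm, via E = hc/λ).
Ratio = 1.067 × 10^-13 / 5.564 × 10^-13 = 0.192.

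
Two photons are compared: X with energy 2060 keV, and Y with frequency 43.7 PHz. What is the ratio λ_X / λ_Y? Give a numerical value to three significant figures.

λ_X = 6.019e-13 m (from energy = 2060 keV, via λ = hc/E).
λ_Y = 6.860e-9 m (from frequency = 43.7 PHz, via λ = c/f).
Ratio = 6.019e-13 / 6.860e-9 = 8.77e-5.

8.77e-5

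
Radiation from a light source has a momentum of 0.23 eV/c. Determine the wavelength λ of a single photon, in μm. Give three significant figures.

(h = 6.62607015 × 10^-34 J·s, c = 2.99792458 × 10^8 m/s, 1 eV = 1.602176634 × 10^-19 J.)
Convert to SI: p = 0.23 eV/c = 1.2292 × 10^-28 kg·m/s.
The photon relation is λ = h/p, giving λ = 5.391 × 10^-6 m.
Converting to μm: λ = 5.391 μm ≈ 5.39 μm.

5.39 μm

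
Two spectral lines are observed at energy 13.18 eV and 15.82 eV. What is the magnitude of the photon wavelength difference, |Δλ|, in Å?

157 Å

Using λ = hc/E: λ₁ = 9.4070·10^-8 m, λ₂ = 7.8372·10^-8 m.
|Δλ| = |9.4070·10^-8 − 7.8372·10^-8| = 1.57·10^-8 m = 157 Å.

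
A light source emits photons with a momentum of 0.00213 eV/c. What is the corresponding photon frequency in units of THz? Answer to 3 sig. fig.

0.515 THz

Convert to SI: p = 0.00213 eV/c = 1.1383 × 10^-30 kg·m/s.
For a photon f = pc/h, so f = 5.150 × 10^11 Hz.
Converting to THz: f = 0.5150 THz ≈ 0.515 THz.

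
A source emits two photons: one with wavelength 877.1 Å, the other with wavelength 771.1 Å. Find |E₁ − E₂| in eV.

Using E = hc/λ: E₁ = 2.2648 × 10^-18 J, E₂ = 2.5761 × 10^-18 J.
|ΔE| = |2.2648 × 10^-18 − 2.5761 × 10^-18| = 3.11 × 10^-19 J = 1.94 eV.

1.94 eV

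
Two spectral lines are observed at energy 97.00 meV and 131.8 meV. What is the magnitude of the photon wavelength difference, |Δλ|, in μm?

3.37 μm

Using λ = hc/E: λ₁ = 1.2782 × 10^-5 m, λ₂ = 9.4070 × 10^-6 m.
|Δλ| = |1.2782 × 10^-5 − 9.4070 × 10^-6| = 3.37 × 10^-6 m = 3.37 μm.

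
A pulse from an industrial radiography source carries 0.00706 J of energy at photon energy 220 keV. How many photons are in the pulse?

Per-photon energy: E = 3.525e-14 J (from energy = 220 keV).
N = E_total / E_photon = 0.00706 J / 3.525e-14 J = 2.00e11.

2.00e11 photons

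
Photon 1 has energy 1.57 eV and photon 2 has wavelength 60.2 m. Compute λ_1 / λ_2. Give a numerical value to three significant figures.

1.31e-8

λ_1 = 7.897e-7 m (from energy = 1.57 eV, via λ = hc/E).
λ_2 = 60.20 m (from wavelength = 60.2 m, via λ given directly).
Ratio = 7.897e-7 / 60.20 = 1.31e-8.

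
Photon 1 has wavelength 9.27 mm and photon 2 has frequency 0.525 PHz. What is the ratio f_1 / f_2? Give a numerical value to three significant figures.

f_1 = 3.234·10^10 Hz (from wavelength = 9.27 mm, via f = c/λ).
f_2 = 5.250·10^14 Hz (from frequency = 0.525 PHz, via f given directly).
Ratio = 3.234·10^10 / 5.250·10^14 = 6.16·10^-5.

6.16·10^-5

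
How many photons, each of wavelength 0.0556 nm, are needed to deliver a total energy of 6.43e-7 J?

Per-photon energy: E = 3.573e-15 J (from wavelength = 0.0556 nm).
N = E_total / E_photon = 6.43e-7 J / 3.573e-15 J = 1.80e8.

1.80e8 photons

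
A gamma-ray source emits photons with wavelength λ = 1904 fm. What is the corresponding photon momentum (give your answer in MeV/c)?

Take h = 6.62607015 × 10^-34 J·s, c = 2.99792458 × 10^8 m/s, 1 eV = 1.602176634 × 10^-19 J.
First convert: λ = 1904 fm = 1.904 × 10^-12 m.
Apply p = h/λ: p = 3.480 × 10^-22 kg·m/s.
Converting to MeV/c: p = 0.6512 MeV/c ≈ 0.651 MeV/c.

0.651 MeV/c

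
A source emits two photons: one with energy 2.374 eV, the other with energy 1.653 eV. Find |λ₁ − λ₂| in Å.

Using λ = hc/E: λ₁ = 5.2226e-7 m, λ₂ = 7.5006e-7 m.
|Δλ| = |5.2226e-7 − 7.5006e-7| = 2.28e-7 m = 2280 Å.

2280 Å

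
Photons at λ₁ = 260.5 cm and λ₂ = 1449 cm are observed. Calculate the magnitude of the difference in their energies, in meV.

Using E = hc/λ: E₁ = 7.6255e-26 J, E₂ = 1.3709e-26 J.
|ΔE| = |7.6255e-26 − 1.3709e-26| = 6.25e-26 J = 3.90e-4 meV.

3.90e-4 meV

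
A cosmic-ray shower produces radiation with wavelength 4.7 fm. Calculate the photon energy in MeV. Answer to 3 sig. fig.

264 MeV

(h = 6.62607015e-34 J·s, c = 2.99792458e8 m/s, 1 eV = 1.602176634e-19 J.)
First convert: λ = 4.7 fm = 4.7e-15 m.
Since E = hc/λ for a photon, E = 4.226e-11 J.
Converting to MeV: E = 263.8 MeV ≈ 264 MeV.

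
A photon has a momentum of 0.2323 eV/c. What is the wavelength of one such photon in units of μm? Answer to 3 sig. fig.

5.34 μm

In SI units: p = 0.2323 eV/c = 1.2415 × 10^-28 kg·m/s.
Since λ = h/p for a photon, λ = 5.337 × 10^-6 m.
Converting to μm: λ = 5.337 μm ≈ 5.34 μm.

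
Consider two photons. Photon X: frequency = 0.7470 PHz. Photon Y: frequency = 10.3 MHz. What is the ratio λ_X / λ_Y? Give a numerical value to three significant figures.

λ_X = 4.013 × 10^-7 m (from frequency = 0.7470 PHz, via λ = c/f).
λ_Y = 29.11 m (from frequency = 10.3 MHz, via λ = c/f).
Ratio = 4.013 × 10^-7 / 29.11 = 1.38 × 10^-8.

1.38 × 10^-8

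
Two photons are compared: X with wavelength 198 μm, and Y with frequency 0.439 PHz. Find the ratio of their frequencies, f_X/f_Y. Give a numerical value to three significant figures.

3.45 × 10^-3

f_X = 1.514 × 10^12 Hz (from wavelength = 198 μm, via f = c/λ).
f_Y = 4.390 × 10^14 Hz (from frequency = 0.439 PHz, via f given directly).
Ratio = 1.514 × 10^12 / 4.390 × 10^14 = 3.45 × 10^-3.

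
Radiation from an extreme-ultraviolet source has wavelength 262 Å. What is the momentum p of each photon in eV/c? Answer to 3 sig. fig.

Use h = 6.62607015 × 10^-34 J·s, c = 2.99792458 × 10^8 m/s, 1 eV = 1.602176634 × 10^-19 J.
First convert: λ = 262 Å = 2.62 × 10^-8 m.
Apply p = h/λ: p = 2.529 × 10^-26 kg·m/s.
Converting to eV/c: p = 47.32 eV/c ≈ 47.3 eV/c.

47.3 eV/c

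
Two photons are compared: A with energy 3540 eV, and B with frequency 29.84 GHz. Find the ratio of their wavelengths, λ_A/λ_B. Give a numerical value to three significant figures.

3.49·10^-8

λ_A = 3.502·10^-10 m (from energy = 3540 eV, via λ = hc/E).
λ_B = 0.01005 m (from frequency = 29.84 GHz, via λ = c/f).
Ratio = 3.502·10^-10 / 0.01005 = 3.49·10^-8.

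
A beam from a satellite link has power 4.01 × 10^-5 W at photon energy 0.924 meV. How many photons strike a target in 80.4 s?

Total energy: E_total = P·t = 4.01 × 10^-5 × 80.4 = 0.003224 J.
Per-photon energy: E = 1.480 × 10^-22 J.
N = E_total / E_photon = 2.18 × 10^19.

2.18 × 10^19 photons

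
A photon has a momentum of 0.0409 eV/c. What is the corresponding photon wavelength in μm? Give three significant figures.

30.3 μm

First convert: p = 0.0409 eV/c = 2.1858e-29 kg·m/s.
The photon relation is λ = h/p, giving λ = 3.031e-5 m.
Converting to μm: λ = 30.31 μm ≈ 30.3 μm.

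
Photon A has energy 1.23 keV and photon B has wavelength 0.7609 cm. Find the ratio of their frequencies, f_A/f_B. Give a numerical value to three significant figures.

f_A = 2.974 × 10^17 Hz (from energy = 1.23 keV, via f = E/h).
f_B = 3.940 × 10^10 Hz (from wavelength = 0.7609 cm, via f = c/λ).
Ratio = 2.974 × 10^17 / 3.940 × 10^10 = 7.55 × 10^6.

7.55 × 10^6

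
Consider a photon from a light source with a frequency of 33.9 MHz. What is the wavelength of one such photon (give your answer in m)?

8.84 m

Convert to SI: f = 33.9 MHz = 3.39 × 10^7 Hz.
For a photon λ = c/f, so λ = 8.843 m.
So λ ≈ 8.84 m.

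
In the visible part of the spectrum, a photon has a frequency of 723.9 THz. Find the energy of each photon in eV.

2.99 eV

(h = 6.62607015e-34 J·s, 1 eV = 1.602176634e-19 J.)
First convert: f = 723.9 THz = 7.239e14 Hz.
The photon relation is E = hf, giving E = 4.797e-19 J.
Converting to eV: E = 2.994 eV ≈ 2.99 eV.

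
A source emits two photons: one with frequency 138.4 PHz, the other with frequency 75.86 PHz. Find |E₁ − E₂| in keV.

0.259 keV

Using E = hf: E₁ = 9.1705e-17 J, E₂ = 5.0265e-17 J.
|ΔE| = |9.1705e-17 − 5.0265e-17| = 4.14e-17 J = 0.259 keV.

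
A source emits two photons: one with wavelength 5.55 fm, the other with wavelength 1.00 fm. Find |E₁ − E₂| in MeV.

1020 MeV

Using E = hc/λ: E₁ = 3.579e-11 J, E₂ = 1.986e-10 J.
|ΔE| = |3.579e-11 − 1.986e-10| = 1.63e-10 J = 1020 MeV.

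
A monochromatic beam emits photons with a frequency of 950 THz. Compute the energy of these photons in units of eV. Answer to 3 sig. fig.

3.93 eV

Convert to SI: f = 950 THz = 9.5 × 10^14 Hz.
Since E = hf for a photon, E = 6.295 × 10^-19 J.
Converting to eV: E = 3.929 eV ≈ 3.93 eV.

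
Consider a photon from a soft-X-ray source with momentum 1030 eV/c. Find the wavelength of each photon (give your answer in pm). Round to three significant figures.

1200 pm

Take h = 6.62607015e-34 J·s, c = 2.99792458e8 m/s, 1 eV = 1.602176634e-19 J.
In SI units: p = 1030 eV/c = 5.5046e-25 kg·m/s.
The photon relation is λ = h/p, giving λ = 1.204e-9 m.
Converting to pm: λ = 1204 pm ≈ 1200 pm.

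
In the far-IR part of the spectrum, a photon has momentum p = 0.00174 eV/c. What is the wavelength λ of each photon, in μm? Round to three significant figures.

713 μm

(h = 6.62607015e-34 J·s, c = 2.99792458e8 m/s, 1 eV = 1.602176634e-19 J.)
Convert to SI: p = 0.00174 eV/c = 9.2991e-31 kg·m/s.
The photon relation is λ = h/p, giving λ = 7.126e-4 m.
Converting to μm: λ = 712.6 μm ≈ 713 μm.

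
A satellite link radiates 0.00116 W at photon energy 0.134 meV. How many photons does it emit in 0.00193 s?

Total energy: E_total = P·t = 0.00116 × 0.00193 = 2.239 × 10^-6 J.
Per-photon energy: E = 2.147 × 10^-23 J.
N = E_total / E_photon = 1.04 × 10^17.

1.04 × 10^17 photons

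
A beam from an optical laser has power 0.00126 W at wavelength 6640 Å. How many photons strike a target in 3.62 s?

1.52e16 photons

Total energy: E_total = P·t = 0.00126 × 3.62 = 0.004561 J.
Per-photon energy: E = 2.992e-19 J.
N = E_total / E_photon = 1.52e16.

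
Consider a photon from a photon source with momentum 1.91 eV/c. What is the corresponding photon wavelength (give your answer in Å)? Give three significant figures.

6490 Å

Convert to SI: p = 1.91 eV/c = 1.0208e-27 kg·m/s.
Apply λ = h/p: λ = 6.491e-7 m.
Converting to Å: λ = 6491 Å ≈ 6490 Å.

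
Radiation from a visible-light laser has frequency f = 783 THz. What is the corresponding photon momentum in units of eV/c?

Convert to SI: f = 783 THz = 7.83 × 10^14 Hz.
For a photon p = hf/c, so p = 1.731 × 10^-27 kg·m/s.
Converting to eV/c: p = 3.238 eV/c ≈ 3.24 eV/c.

3.24 eV/c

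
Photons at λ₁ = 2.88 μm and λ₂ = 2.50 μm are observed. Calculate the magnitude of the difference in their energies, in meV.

65.4 meV

Using E = hc/λ: E₁ = 6.897e-20 J, E₂ = 7.946e-20 J.
|ΔE| = |6.897e-20 − 7.946e-20| = 1.05e-20 J = 65.4 meV.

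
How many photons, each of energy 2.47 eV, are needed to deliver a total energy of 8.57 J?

Per-photon energy: E = 3.957e-19 J (from energy = 2.47 eV).
N = E_total / E_photon = 8.57 J / 3.957e-19 J = 2.17e19.

2.17e19 photons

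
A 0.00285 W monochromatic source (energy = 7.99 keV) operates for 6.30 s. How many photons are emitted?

1.40·10^13 photons

Total energy: E_total = P·t = 0.00285 × 6.30 = 0.01795 J.
Per-photon energy: E = 1.280·10^-15 J.
N = E_total / E_photon = 1.40·10^13.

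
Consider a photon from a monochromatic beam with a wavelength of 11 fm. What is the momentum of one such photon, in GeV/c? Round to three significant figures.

Use h = 6.62607015 × 10^-34 J·s, c = 2.99792458 × 10^8 m/s, 1 eV = 1.602176634 × 10^-19 J.
In SI units: λ = 11 fm = 1.1 × 10^-14 m.
Since p = h/λ for a photon, p = 6.024 × 10^-20 kg·m/s.
Converting to GeV/c: p = 0.1127 GeV/c ≈ 0.113 GeV/c.

0.113 GeV/c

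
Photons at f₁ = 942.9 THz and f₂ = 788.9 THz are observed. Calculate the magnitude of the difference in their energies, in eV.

0.637 eV

Using E = hf: E₁ = 6.2477 × 10^-19 J, E₂ = 5.2273 × 10^-19 J.
|ΔE| = |6.2477 × 10^-19 − 5.2273 × 10^-19| = 1.02 × 10^-19 J = 0.637 eV.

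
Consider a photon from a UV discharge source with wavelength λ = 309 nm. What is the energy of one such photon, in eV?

4.01 eV

First convert: λ = 309 nm = 3.09 × 10^-7 m.
For a photon E = hc/λ, so E = 6.429 × 10^-19 J.
Converting to eV: E = 4.012 eV ≈ 4.01 eV.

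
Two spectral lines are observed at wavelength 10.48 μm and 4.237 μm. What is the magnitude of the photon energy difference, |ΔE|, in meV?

174 meV

Using E = hc/λ: E₁ = 1.8955e-20 J, E₂ = 4.6883e-20 J.
|ΔE| = |1.8955e-20 − 4.6883e-20| = 2.79e-20 J = 174 meV.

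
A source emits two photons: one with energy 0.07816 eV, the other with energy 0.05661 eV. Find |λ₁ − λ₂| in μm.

6.04 μm

Using λ = hc/E: λ₁ = 1.5863e-5 m, λ₂ = 2.1901e-5 m.
|Δλ| = |1.5863e-5 − 2.1901e-5| = 6.04e-6 m = 6.04 μm.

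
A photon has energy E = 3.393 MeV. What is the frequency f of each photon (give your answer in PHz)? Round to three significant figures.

8.20e5 PHz

Use h = 6.62607015e-34 J·s, 1 eV = 1.602176634e-19 J.
In SI units: E = 3.393 MeV = 5.4362e-13 J.
Apply f = E/h: f = 8.204e20 Hz.
Converting to PHz: f = 820400 PHz ≈ 8.20e5 PHz.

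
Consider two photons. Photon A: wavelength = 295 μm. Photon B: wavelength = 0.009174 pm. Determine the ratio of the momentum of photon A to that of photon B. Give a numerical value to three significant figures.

3.11 × 10^-11

p_A = 2.246 × 10^-30 kg·m/s (from wavelength = 295 μm, via p = h/λ).
p_B = 7.223 × 10^-20 kg·m/s (from wavelength = 0.009174 pm, via p = h/λ).
Ratio = 2.246 × 10^-30 / 7.223 × 10^-20 = 3.11 × 10^-11.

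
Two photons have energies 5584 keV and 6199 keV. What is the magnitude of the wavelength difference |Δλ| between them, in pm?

Using λ = hc/E: λ₁ = 2.2203e-13 m, λ₂ = 2.0001e-13 m.
|Δλ| = |2.2203e-13 − 2.0001e-13| = 2.20e-14 m = 0.0220 pm.

0.0220 pm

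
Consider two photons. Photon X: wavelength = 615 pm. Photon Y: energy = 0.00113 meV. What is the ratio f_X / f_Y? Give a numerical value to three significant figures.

1.78e9

f_X = 4.875e17 Hz (from wavelength = 615 pm, via f = c/λ).
f_Y = 2.732e8 Hz (from energy = 0.00113 meV, via f = E/h).
Ratio = 4.875e17 / 2.732e8 = 1.78e9.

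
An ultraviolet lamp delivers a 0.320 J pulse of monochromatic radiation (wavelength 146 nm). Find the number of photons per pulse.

2.35e17 photons

Per-photon energy: E = 1.361e-18 J (from wavelength = 146 nm).
N = E_total / E_photon = 0.320 J / 1.361e-18 J = 2.35e17.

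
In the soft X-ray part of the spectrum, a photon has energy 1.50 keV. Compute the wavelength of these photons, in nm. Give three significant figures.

In SI units: E = 1.50 keV = 2.4033 × 10^-16 J.
The photon relation is λ = hc/E, giving λ = 8.266 × 10^-10 m.
Converting to nm: λ = 0.8266 nm ≈ 0.827 nm.

0.827 nm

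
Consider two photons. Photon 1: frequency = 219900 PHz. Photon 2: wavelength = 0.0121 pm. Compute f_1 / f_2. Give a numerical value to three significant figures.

8.88e-3

f_1 = 2.199e20 Hz (from frequency = 219900 PHz, via f given directly).
f_2 = 2.478e22 Hz (from wavelength = 0.0121 pm, via f = c/λ).
Ratio = 2.199e20 / 2.478e22 = 8.88e-3.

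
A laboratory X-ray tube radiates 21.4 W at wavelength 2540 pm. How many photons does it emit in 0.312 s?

Total energy: E_total = P·t = 21.4 × 0.312 = 6.677 J.
Per-photon energy: E = 7.821 × 10^-17 J.
N = E_total / E_photon = 8.54 × 10^16.

8.54 × 10^16 photons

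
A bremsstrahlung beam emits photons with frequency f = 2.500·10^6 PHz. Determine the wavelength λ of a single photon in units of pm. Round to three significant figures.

0.120 pm

First convert: f = 2.500·10^6 PHz = 2.500·10^21 Hz.
The photon relation is λ = c/f, giving λ = 1.199·10^-13 m.
Converting to pm: λ = 0.1199 pm ≈ 0.120 pm.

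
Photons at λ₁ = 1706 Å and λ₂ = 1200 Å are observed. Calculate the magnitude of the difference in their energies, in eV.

3.06 eV

Using E = hc/λ: E₁ = 1.1644e-18 J, E₂ = 1.6554e-18 J.
|ΔE| = |1.1644e-18 − 1.6554e-18| = 4.91e-19 J = 3.06 eV.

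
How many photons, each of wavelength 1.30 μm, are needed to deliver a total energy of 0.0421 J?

2.76 × 10^17 photons

Per-photon energy: E = 1.528 × 10^-19 J (from wavelength = 1.30 μm).
N = E_total / E_photon = 0.0421 J / 1.528 × 10^-19 J = 2.76 × 10^17.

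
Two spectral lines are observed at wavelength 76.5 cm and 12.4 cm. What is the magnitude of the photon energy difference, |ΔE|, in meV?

Using E = hc/λ: E₁ = 2.597e-25 J, E₂ = 1.602e-24 J.
|ΔE| = |2.597e-25 − 1.602e-24| = 1.34e-24 J = 8.38e-3 meV.

8.38e-3 meV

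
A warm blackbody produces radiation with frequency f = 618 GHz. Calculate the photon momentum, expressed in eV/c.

In SI units: f = 618 GHz = 6.18e11 Hz.
Apply p = hf/c: p = 1.366e-30 kg·m/s.
Converting to eV/c: p = 0.002556 eV/c ≈ 2.56e-3 eV/c.

2.56e-3 eV/c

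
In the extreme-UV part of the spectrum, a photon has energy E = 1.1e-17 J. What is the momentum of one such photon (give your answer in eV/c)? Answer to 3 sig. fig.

Take c = 2.99792458e8 m/s, 1 eV = 1.602176634e-19 J.
For a photon p = E/c, so p = 3.669e-26 kg·m/s.
Converting to eV/c: p = 68.66 eV/c ≈ 68.7 eV/c.

68.7 eV/c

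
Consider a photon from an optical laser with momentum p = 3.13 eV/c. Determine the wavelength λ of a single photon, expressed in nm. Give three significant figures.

396 nm

(h = 6.62607015 × 10^-34 J·s, c = 2.99792458 × 10^8 m/s, 1 eV = 1.602176634 × 10^-19 J.)
First convert: p = 3.13 eV/c = 1.6728 × 10^-27 kg·m/s.
For a photon λ = h/p, so λ = 3.961 × 10^-7 m.
Converting to nm: λ = 396.1 nm ≈ 396 nm.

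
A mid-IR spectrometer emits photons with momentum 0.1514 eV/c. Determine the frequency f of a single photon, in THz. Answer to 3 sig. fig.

36.6 THz

In SI units: p = 0.1514 eV/c = 8.0912·10^-29 kg·m/s.
Apply f = pc/h: f = 3.661·10^13 Hz.
Converting to THz: f = 36.61 THz ≈ 36.6 THz.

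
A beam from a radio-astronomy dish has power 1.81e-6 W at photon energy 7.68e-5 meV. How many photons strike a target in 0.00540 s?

Total energy: E_total = P·t = 1.81e-6 × 0.00540 = 9.774e-9 J.
Per-photon energy: E = 1.230e-26 J.
N = E_total / E_photon = 7.94e17.

7.94e17 photons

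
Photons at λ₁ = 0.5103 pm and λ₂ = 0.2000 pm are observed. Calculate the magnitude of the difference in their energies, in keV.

3770 keV

Using E = hc/λ: E₁ = 3.8927 × 10^-13 J, E₂ = 9.9322 × 10^-13 J.
|ΔE| = |3.8927 × 10^-13 − 9.9322 × 10^-13| = 6.04 × 10^-13 J = 3770 keV.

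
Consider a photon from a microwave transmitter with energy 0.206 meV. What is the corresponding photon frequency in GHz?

Use h = 6.62607015e-34 J·s, 1 eV = 1.602176634e-19 J.
Convert to SI: E = 0.206 meV = 3.3005e-23 J.
Since f = E/h for a photon, f = 4.981e10 Hz.
Converting to GHz: f = 49.81 GHz ≈ 49.8 GHz.

49.8 GHz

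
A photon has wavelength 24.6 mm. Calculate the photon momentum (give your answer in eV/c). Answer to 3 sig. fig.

Convert to SI: λ = 24.6 mm = 0.0246 m.
Apply p = h/λ: p = 2.694 × 10^-32 kg·m/s.
Converting to eV/c: p = 5.040 × 10^-5 eV/c ≈ 5.04 × 10^-5 eV/c.

5.04 × 10^-5 eV/c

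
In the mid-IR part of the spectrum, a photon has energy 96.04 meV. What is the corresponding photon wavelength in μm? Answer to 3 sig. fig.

Use h = 6.62607015 × 10^-34 J·s, c = 2.99792458 × 10^8 m/s, 1 eV = 1.602176634 × 10^-19 J.
In SI units: E = 96.04 meV = 1.5387 × 10^-20 J.
The photon relation is λ = hc/E, giving λ = 1.291 × 10^-5 m.
Converting to μm: λ = 12.91 μm ≈ 12.9 μm.

12.9 μm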